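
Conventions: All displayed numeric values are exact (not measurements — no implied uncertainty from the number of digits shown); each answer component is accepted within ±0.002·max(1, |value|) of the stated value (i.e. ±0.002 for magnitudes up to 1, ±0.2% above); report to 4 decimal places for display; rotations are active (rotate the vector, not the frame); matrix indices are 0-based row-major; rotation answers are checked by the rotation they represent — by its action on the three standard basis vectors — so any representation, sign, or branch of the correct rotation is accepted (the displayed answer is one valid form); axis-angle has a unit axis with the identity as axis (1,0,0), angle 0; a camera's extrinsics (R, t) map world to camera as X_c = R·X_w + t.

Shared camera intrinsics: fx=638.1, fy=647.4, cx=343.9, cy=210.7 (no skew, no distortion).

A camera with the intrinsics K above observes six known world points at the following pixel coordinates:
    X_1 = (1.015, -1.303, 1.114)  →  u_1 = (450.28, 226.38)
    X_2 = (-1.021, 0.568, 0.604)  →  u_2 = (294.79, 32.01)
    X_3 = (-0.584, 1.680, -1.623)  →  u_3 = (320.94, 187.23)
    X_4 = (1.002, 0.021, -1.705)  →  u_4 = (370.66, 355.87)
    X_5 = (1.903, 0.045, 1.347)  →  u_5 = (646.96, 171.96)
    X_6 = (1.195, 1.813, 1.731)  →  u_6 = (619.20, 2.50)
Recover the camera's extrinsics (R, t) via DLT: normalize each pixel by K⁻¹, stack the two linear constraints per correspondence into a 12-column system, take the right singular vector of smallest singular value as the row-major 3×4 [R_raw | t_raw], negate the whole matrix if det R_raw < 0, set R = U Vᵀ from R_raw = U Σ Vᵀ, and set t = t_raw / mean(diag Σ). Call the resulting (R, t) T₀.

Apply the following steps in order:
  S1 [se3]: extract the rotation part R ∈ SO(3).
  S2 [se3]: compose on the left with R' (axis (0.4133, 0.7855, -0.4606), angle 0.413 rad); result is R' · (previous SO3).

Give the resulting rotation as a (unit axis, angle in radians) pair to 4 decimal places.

source (pnp_recover): camera pose = R=[0.8320 0.4519 0.3219; 0.5308 -0.4794 -0.6989; -0.1615 0.7523 -0.6387], t=(-0.0300, -0.3000, 5.3597)
after S1 (rot_of_se3): [0.8320 0.4519 0.3219; 0.5308 -0.4794 -0.6989; -0.1615 0.7523 -0.6387]
after S2 (compose_so3): [0.8383 0.5438 -0.0400; 0.4143 -0.6829 -0.6017; -0.3545 0.4878 -0.7977]

rotation (axis_angle) = ((0.9546, 0.2756, -0.1135), 2.5343)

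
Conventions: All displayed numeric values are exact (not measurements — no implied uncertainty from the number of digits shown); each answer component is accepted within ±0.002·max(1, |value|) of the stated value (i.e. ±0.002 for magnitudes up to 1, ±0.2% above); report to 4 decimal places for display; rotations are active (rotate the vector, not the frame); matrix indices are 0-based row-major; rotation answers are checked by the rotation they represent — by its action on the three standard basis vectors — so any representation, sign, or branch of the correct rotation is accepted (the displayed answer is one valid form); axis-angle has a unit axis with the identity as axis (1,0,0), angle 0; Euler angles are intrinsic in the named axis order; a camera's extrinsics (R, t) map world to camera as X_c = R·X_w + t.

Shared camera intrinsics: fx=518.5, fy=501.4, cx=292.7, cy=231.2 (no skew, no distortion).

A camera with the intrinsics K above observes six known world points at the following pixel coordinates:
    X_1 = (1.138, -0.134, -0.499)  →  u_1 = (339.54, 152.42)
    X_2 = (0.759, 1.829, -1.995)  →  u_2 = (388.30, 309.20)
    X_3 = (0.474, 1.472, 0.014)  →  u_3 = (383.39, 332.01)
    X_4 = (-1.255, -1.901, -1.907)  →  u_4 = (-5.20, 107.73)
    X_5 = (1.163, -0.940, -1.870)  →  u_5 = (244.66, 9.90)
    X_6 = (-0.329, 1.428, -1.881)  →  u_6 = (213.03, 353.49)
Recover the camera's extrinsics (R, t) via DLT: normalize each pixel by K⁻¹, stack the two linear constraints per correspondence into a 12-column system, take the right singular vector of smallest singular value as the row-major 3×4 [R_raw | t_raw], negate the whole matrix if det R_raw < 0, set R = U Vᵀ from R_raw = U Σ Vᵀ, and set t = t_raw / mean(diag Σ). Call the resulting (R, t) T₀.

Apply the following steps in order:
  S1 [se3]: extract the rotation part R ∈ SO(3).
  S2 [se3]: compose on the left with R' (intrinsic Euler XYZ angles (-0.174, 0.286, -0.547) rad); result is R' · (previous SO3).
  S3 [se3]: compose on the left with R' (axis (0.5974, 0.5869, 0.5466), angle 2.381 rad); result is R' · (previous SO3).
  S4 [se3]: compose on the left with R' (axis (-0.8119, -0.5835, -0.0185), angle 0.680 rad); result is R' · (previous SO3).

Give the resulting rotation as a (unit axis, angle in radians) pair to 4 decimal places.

rotation (axis_angle) = ((-0.4478, 0.8177, 0.3617), 1.7440)

source (pnp_recover): camera pose = R=[0.8113 0.4642 0.3554; -0.5716 0.7577 0.3150; -0.1231 -0.4587 0.8800], t=(-0.2300, 0.1200, 5.5400)
after S1 (rot_of_se3): [0.8113 0.4642 0.3554; -0.5716 0.7577 0.3150; -0.1231 -0.4587 0.8800]
after S2 (compose_so3): [0.3448 0.6291 0.6967; -0.9362 0.2848 0.2062; -0.0687 -0.7233 0.6871]
after S3 (compose_so3): [-0.3174 -0.7036 0.6358; 0.4509 0.4779 0.7539; -0.8342 0.5259 0.1656]
after S4 (compose_so3): [0.0627 -0.7856 0.6156; -0.0729 0.6116 0.7878; -0.9954 -0.0943 -0.0189]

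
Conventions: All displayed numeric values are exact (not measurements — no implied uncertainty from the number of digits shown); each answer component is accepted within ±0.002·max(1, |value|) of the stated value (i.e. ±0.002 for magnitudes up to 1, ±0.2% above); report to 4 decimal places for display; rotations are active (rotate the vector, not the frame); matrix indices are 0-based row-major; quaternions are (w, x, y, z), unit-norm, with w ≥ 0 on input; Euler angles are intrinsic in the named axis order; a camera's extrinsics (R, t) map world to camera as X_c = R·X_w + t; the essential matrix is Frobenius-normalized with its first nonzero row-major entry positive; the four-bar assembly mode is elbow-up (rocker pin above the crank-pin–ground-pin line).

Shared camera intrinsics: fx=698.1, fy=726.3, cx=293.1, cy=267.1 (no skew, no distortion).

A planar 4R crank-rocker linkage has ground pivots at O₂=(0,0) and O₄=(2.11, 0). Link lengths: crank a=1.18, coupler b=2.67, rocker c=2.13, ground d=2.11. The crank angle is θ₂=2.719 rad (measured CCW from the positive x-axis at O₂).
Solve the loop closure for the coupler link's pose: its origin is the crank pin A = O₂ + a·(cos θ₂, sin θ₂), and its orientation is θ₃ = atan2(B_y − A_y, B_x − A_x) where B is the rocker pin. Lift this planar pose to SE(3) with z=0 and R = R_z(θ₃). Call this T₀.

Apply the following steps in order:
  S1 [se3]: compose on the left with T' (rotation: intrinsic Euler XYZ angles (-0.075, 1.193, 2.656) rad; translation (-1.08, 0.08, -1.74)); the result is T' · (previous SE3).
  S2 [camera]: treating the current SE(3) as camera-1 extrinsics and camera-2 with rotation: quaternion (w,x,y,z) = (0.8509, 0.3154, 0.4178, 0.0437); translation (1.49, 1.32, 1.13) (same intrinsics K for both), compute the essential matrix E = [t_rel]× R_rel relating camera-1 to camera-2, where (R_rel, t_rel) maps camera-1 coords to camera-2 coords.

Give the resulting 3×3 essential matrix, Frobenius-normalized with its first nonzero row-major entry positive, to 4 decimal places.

matrix = [0.0660 -0.0309 -0.0405; -0.4754 0.3855 0.3446; -0.4342 -0.5574 0.0205]

source (fourbar_fk): coupler pose = R=[0.8442 -0.5360 0.0000; 0.5360 0.8442 0.0000; 0.0000 0.0000 1.0000], t=(-1.0762, 0.4839, 0.0000)
after S1 (compose_se3): R=[-0.3677 0.0295 0.9295; -0.0104 -0.9996 0.0276; 0.9299 0.0005 0.3678], t=(-0.8122, -0.8982, -2.3431)
after S2 (essential): [0.0660 -0.0309 -0.0405; -0.4754 0.3855 0.3446; -0.4342 -0.5574 0.0205]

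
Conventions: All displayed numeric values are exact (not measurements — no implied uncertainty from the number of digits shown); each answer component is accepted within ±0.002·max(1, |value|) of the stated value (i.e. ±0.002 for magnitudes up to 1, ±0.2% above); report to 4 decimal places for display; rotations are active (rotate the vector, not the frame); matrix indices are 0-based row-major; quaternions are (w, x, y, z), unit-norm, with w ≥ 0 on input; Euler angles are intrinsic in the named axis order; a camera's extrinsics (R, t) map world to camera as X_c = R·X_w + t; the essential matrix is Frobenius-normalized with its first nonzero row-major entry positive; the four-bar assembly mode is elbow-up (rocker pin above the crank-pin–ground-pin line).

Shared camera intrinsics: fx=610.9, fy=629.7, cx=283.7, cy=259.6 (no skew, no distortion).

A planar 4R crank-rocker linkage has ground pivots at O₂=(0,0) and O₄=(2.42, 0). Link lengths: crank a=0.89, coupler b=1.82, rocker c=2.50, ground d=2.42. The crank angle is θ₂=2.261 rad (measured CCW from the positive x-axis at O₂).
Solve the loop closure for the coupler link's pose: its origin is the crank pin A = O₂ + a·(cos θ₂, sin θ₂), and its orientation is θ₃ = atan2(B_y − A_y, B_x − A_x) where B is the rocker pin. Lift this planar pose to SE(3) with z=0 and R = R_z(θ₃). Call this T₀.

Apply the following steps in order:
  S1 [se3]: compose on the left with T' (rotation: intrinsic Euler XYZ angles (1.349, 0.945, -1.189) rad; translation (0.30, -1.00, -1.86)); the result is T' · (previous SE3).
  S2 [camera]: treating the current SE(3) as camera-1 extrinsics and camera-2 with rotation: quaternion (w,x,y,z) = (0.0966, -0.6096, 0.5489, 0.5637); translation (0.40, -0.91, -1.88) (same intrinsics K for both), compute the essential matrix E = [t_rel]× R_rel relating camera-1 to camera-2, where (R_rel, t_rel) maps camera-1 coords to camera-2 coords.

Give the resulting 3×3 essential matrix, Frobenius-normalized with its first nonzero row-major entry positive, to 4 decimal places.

matrix = [0.4237 -0.2737 -0.4943; 0.2512 0.0700 0.1309; -0.5073 -0.1887 -0.3509]

source (fourbar_fk): coupler pose = R=[0.7465 -0.6654 0.0000; 0.6654 0.7465 0.0000; 0.0000 0.0000 1.0000], t=(-0.5667, 0.6863, 0.0000)
after S1 (compose_se3): R=[0.5246 0.2606 0.8105; 0.6102 0.5487 -0.5714; -0.5936 0.7943 0.1289], t=(0.5494, -0.4915, -1.1735)
after S2 (essential): [0.4237 -0.2737 -0.4943; 0.2512 0.0700 0.1309; -0.5073 -0.1887 -0.3509]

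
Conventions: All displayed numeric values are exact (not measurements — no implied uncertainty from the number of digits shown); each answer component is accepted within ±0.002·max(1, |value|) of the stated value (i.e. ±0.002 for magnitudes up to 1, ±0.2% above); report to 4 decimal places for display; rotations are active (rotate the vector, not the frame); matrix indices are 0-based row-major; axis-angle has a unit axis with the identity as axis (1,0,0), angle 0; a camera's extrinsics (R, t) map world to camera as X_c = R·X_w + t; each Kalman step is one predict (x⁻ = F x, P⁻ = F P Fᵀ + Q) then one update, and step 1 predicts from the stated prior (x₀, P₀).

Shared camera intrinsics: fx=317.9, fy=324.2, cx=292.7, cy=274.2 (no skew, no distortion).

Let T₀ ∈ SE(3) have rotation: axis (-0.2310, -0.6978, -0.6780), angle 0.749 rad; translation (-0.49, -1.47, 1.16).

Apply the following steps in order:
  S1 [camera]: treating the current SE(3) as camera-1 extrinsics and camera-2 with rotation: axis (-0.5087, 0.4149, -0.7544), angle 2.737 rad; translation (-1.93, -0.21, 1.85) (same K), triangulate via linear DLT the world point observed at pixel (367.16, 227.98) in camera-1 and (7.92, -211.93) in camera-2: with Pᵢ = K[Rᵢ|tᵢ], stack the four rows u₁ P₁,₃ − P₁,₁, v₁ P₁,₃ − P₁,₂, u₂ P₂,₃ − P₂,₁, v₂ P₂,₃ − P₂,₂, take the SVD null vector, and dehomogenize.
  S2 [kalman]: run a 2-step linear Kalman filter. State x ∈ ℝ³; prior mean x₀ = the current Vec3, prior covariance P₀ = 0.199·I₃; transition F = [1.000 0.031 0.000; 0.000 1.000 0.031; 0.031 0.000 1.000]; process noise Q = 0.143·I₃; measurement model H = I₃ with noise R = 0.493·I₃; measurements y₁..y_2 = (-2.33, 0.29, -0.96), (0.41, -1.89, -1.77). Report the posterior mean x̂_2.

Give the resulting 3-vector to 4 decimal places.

after S1 (triangulate): (1.3266, 1.4485, 1.2781)
after S2 (kf_track): (0.0631, -0.2095, -0.5312)

result = (0.0631, -0.2095, -0.5312)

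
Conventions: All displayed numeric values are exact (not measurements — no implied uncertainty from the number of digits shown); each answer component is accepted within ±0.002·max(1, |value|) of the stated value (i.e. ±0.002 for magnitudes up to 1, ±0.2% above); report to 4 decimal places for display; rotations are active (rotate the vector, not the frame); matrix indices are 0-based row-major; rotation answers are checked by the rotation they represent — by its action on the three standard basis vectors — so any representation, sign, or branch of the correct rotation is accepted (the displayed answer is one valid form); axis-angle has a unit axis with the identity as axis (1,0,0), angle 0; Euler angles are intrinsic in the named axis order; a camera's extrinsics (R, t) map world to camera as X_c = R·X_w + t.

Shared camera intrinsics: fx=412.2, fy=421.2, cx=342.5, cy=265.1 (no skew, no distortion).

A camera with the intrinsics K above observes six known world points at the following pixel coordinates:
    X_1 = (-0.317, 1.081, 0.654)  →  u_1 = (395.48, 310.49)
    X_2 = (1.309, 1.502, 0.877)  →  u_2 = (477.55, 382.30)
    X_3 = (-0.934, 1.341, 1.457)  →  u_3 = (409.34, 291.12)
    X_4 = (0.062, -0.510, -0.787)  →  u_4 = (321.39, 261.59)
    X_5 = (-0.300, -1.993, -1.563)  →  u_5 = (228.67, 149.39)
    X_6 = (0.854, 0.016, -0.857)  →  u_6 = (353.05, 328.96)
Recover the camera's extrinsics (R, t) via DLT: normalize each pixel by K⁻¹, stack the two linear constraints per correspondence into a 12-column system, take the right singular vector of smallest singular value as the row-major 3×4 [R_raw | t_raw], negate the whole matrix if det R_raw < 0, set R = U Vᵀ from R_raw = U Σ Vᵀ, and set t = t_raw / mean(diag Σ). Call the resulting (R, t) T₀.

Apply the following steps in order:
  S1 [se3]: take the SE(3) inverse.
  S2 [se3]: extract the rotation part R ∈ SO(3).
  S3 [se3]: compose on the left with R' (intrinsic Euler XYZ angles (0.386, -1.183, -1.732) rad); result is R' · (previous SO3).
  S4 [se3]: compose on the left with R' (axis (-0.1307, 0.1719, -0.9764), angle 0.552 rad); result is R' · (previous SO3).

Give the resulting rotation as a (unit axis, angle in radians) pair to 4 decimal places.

source (pnp_recover): camera pose = R=[0.5185 0.0798 0.8514; 0.3804 0.8702 -0.3132; -0.7658 0.4863 0.4208], t=(0.4100, 0.1300, 5.8702)
after S1 (invert_se3): R=[0.5185 0.3804 -0.7658; 0.0798 0.8702 0.4863; 0.8514 -0.3132 0.4208], t=(4.2333, -3.0003, -2.7786)
after S2 (rot_of_se3): [0.5185 0.3804 -0.7658; 0.0798 0.8702 0.4863; 0.8514 -0.3132 0.4208]
after S3 (compose_so3): [-0.7898 0.5916 -0.1616; -0.6056 -0.7107 0.3579; 0.0969 0.3806 0.9197]
after S4 (compose_so3): [-0.9720 0.1853 0.1444; -0.1070 -0.8966 0.4297; 0.2091 0.4022 0.8913]

rotation (axis_angle) = ((-0.0914, -0.2151, -0.9723), 2.9907)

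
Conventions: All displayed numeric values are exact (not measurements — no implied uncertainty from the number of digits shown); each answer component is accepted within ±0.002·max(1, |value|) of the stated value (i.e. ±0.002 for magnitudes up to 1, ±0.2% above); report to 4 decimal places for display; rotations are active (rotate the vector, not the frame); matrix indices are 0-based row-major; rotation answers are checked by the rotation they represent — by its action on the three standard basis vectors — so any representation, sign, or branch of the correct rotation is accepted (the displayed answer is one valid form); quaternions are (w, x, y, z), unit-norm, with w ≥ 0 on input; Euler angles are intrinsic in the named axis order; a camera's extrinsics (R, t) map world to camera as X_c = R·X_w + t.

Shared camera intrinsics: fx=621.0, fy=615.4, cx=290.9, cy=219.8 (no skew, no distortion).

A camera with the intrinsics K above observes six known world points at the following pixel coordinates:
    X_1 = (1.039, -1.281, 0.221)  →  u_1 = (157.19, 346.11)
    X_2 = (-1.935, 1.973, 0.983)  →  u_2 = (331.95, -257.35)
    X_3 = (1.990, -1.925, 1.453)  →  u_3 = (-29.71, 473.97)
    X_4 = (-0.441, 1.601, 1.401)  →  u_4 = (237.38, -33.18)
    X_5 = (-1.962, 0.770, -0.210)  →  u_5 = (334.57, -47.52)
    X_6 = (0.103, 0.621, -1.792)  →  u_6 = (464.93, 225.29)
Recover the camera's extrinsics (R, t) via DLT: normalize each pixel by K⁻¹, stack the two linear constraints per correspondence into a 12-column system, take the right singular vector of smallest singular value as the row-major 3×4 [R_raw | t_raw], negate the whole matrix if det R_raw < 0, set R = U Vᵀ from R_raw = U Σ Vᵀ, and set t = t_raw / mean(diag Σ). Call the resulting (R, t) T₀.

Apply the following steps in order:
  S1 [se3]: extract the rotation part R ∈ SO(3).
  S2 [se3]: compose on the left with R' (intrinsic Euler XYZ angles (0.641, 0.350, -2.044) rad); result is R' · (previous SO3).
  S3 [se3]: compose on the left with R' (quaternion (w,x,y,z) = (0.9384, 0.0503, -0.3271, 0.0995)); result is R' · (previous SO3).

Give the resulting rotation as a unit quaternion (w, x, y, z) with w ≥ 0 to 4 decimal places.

source (pnp_recover): camera pose = R=[0.0457 0.6469 -0.7612; 0.9518 -0.2595 -0.1634; -0.3032 -0.7170 -0.6276], t=(-0.2100, -0.1800, 4.9199)
after S1 (rot_of_se3): [0.0457 0.6469 -0.7612; 0.9518 -0.2595 -0.1634; -0.3032 -0.7170 -0.6276]
after S2 (compose_so3): [0.6723 -0.7398 -0.0260; -0.0405 -0.0718 0.9966; -0.7391 -0.6690 -0.0782]
after S3 (compose_so3): [0.9704 -0.1471 -0.1915; 0.1818 -0.0771 0.9803; -0.1590 -0.9861 -0.0481]

rotation (quat) = (0.6792, -0.7238, -0.0120, 0.1211)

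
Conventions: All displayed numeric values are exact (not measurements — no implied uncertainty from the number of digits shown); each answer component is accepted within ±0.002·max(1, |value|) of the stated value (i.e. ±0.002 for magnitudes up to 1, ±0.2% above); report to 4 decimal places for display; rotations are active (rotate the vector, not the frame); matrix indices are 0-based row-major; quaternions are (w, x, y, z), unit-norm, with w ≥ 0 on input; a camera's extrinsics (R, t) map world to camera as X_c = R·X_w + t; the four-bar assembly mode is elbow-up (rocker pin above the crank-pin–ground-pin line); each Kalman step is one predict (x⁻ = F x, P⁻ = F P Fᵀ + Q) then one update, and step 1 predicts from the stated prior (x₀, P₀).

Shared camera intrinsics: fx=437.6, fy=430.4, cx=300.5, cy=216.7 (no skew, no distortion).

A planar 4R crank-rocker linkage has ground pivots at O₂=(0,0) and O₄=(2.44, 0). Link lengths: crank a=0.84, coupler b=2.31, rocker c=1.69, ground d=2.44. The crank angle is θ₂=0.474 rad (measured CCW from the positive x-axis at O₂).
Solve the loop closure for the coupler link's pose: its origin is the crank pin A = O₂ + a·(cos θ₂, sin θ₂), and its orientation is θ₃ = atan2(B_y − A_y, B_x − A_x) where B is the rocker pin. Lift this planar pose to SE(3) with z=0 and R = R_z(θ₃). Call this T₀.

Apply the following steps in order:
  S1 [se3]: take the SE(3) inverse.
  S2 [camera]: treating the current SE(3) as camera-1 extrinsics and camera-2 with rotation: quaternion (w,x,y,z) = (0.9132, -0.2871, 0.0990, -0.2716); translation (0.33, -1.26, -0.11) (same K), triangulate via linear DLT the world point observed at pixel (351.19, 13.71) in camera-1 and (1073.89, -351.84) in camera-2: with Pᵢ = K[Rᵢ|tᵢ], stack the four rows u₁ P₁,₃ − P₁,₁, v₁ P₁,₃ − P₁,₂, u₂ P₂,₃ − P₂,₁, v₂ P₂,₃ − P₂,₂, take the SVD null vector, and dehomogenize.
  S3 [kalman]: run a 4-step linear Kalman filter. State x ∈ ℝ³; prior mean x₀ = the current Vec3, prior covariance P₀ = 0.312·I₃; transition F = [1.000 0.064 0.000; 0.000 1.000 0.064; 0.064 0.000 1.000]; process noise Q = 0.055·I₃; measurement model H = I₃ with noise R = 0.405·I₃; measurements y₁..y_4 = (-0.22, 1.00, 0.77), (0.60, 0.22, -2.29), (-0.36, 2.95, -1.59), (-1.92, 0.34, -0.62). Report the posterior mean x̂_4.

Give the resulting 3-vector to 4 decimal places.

result = (-0.4107, 0.8486, -0.6463)

source (fourbar_fk): coupler pose = R=[0.8290 -0.5593 0.0000; 0.5593 0.8290 0.0000; 0.0000 0.0000 1.0000], t=(0.7474, 0.3834, 0.0000)
after S1 (invert_se3): R=[0.8290 0.5593 0.0000; -0.5593 0.8290 0.0000; 0.0000 0.0000 1.0000], t=(-0.8340, 0.1001, 0.0000)
after S2 (triangulate): (1.2420, -0.0650, 1.3747)
after S3 (kf_track): (-0.4107, 0.8486, -0.6463)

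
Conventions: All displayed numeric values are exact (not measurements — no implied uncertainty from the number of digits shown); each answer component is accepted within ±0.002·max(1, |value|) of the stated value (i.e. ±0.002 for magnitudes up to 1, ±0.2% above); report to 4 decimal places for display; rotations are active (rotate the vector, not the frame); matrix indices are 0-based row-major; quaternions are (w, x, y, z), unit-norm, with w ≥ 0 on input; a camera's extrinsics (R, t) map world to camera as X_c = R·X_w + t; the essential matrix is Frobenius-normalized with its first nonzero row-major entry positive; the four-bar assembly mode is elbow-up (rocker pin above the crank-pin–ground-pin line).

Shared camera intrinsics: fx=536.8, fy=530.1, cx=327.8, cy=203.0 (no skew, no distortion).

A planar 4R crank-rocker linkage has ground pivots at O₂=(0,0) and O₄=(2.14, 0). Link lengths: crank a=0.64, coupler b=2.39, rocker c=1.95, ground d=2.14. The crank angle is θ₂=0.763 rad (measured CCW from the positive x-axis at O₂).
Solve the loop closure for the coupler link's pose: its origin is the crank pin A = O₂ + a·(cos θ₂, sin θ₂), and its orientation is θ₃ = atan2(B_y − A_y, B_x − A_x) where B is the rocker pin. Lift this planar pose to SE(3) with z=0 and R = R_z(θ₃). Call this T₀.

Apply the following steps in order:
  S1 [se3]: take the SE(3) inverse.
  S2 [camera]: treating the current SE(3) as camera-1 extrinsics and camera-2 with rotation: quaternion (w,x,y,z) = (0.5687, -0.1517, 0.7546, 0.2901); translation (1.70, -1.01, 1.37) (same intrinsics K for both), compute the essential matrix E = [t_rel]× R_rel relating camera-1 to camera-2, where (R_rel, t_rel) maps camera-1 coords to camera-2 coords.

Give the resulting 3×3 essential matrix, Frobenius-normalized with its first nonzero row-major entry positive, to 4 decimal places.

matrix = [0.0982 0.4224 0.2083; -0.0510 0.5153 -0.4154; -0.1525 -0.2252 -0.5038]

source (fourbar_fk): coupler pose = R=[0.7789 -0.6272 0.0000; 0.6272 0.7789 0.0000; 0.0000 0.0000 1.0000], t=(0.4626, 0.4423, 0.0000)
after S1 (invert_se3): R=[0.7789 0.6272 0.0000; -0.6272 0.7789 0.0000; 0.0000 0.0000 1.0000], t=(-0.6377, -0.0544, 0.0000)
after S2 (essential): [0.0982 0.4224 0.2083; -0.0510 0.5153 -0.4154; -0.1525 -0.2252 -0.5038]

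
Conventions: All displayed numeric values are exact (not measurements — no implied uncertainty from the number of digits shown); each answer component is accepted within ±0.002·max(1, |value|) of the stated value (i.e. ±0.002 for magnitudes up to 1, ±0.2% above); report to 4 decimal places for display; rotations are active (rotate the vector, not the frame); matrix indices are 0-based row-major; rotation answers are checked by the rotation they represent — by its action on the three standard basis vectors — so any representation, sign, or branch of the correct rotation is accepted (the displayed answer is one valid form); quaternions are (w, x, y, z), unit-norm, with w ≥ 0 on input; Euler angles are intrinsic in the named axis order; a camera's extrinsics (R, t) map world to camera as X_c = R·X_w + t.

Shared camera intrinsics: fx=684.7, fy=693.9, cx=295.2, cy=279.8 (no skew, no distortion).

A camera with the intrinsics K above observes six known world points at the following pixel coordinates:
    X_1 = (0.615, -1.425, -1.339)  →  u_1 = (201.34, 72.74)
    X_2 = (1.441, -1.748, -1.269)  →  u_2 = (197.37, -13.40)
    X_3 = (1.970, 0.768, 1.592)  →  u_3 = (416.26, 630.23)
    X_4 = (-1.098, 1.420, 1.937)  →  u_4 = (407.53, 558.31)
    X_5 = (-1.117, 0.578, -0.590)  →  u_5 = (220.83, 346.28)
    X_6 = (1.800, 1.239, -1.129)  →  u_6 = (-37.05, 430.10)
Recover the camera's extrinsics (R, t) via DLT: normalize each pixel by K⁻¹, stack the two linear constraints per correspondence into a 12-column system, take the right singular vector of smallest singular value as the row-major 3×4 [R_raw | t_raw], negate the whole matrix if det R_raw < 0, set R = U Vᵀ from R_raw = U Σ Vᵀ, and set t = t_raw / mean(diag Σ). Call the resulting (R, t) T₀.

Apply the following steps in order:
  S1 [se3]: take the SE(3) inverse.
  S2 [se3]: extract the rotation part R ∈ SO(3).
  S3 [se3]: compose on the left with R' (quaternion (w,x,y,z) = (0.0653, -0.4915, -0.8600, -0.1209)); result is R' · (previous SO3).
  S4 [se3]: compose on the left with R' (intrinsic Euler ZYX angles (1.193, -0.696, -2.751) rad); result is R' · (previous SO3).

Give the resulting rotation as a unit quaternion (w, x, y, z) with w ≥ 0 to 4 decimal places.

rotation (quat) = (0.6769, 0.0601, -0.4169, -0.6037)

source (pnp_recover): camera pose = R=[-0.1490 -0.4719 0.8690; -0.0368 0.8808 0.4720; -0.9882 0.0383 -0.1486], t=(-0.1200, 0.3800, 5.5900)
after S1 (invert_se3): R=[-0.1490 -0.0368 -0.9882; -0.4719 0.8808 0.0383; 0.8690 0.4720 -0.1486], t=(5.5199, -0.6057, 0.7556)
after S2 (rot_of_se3): [-0.1490 -0.0368 -0.9882; -0.4719 0.8808 0.0383; 0.8690 0.4720 -0.1486]
after S3 (compose_so3): [-0.3249 0.7803 0.5344; -0.1172 0.5274 -0.8415; -0.9384 -0.3361 -0.0799]
after S4 (compose_so3): [-0.0764 0.7671 -0.6369; -0.8673 0.2640 0.4220; 0.4919 0.5847 0.6452]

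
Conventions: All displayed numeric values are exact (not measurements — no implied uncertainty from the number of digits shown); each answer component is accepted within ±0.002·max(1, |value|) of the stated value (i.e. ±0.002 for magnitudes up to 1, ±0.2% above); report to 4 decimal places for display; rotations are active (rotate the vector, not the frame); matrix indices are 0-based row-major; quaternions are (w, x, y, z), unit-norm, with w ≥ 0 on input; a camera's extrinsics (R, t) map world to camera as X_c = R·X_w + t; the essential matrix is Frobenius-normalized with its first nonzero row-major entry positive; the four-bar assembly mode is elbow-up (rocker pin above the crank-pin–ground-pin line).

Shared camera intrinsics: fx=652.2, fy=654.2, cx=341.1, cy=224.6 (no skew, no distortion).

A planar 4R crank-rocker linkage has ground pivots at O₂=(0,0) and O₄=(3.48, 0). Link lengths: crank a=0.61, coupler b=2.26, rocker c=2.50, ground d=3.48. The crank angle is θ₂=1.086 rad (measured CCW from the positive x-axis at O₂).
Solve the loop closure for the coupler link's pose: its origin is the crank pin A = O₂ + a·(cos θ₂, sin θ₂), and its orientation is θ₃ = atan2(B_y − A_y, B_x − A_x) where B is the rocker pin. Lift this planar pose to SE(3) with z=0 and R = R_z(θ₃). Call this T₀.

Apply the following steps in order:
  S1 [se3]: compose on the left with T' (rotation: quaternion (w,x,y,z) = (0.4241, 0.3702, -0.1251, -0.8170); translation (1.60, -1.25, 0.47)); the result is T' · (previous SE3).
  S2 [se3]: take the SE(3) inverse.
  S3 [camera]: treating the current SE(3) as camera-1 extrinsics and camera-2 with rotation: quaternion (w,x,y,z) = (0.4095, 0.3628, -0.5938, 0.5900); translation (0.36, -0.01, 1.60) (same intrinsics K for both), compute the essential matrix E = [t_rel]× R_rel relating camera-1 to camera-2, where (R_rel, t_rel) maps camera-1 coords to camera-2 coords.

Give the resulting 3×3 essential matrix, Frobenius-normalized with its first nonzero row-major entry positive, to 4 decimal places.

source (fourbar_fk): coupler pose = R=[0.7582 -0.6520 0.0000; 0.6520 0.7582 0.0000; 0.0000 0.0000 1.0000], t=(0.2843, 0.5397, 0.0000)
after S1 (compose_se3): R=[0.1138 0.6939 -0.7110; -0.9927 0.0504 -0.1096; -0.0402 0.7183 0.6946], t=(1.8199, -1.8020, 0.6080)
after S2 (invert_se3): R=[0.1138 -0.9927 -0.0402; 0.6939 0.0504 0.7183; -0.7110 -0.1096 0.6946], t=(-1.9714, -1.6087, 0.6741)
after S3 (essential): [0.0538 -0.3905 -0.5493; -0.4737 0.3769 -0.3517; -0.0869 0.1767 0.1179]

matrix = [0.0538 -0.3905 -0.5493; -0.4737 0.3769 -0.3517; -0.0869 0.1767 0.1179]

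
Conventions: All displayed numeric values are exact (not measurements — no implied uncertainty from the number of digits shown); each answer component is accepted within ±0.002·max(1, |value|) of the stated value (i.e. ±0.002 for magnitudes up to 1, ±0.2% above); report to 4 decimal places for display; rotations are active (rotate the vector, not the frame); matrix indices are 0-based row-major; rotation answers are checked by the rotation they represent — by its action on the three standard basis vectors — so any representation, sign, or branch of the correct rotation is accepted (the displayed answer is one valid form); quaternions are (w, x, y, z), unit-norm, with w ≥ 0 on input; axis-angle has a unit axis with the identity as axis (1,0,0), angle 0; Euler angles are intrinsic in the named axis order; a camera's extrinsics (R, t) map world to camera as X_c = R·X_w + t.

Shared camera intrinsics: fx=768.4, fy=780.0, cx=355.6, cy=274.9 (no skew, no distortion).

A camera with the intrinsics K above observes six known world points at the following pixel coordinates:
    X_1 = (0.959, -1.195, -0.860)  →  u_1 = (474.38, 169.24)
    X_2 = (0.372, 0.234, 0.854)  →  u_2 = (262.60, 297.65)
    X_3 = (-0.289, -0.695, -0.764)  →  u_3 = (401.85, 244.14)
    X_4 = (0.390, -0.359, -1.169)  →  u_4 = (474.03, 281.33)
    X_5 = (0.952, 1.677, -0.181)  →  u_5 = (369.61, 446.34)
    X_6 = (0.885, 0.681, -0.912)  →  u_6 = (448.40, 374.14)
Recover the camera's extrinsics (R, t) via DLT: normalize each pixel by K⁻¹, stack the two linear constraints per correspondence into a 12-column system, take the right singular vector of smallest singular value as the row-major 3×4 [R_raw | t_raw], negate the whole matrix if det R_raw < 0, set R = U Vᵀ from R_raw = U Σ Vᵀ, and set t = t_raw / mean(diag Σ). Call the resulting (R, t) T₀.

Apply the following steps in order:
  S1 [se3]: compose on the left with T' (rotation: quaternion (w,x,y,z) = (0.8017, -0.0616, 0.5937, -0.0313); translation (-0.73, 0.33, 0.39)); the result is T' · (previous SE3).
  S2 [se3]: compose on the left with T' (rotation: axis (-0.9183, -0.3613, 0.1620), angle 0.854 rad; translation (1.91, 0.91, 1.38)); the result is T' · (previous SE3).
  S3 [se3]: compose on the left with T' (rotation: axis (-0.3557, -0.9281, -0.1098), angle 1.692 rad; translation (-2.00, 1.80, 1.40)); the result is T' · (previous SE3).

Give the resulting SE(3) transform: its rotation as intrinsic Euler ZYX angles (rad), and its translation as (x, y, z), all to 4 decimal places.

source (pnp_recover): camera pose = R=[0.4473 -0.1042 -0.8883; -0.1810 0.9621 -0.2040; 0.8759 0.2520 0.4115], t=(-0.2700, 0.2300, 6.5930)
after S1 (compose_se3): R=[0.9724 0.1883 0.1376; -0.1805 0.9813 -0.0671; -0.1477 0.0404 0.9882], t=(5.4873, 0.9973, 2.5098)
after S2 (compose_se3): R=[0.9694 0.1569 -0.1888; 0.0035 0.7602 0.6497; 0.2455 -0.6305 0.7364], t=(6.2822, 4.5917, 3.5556)
after S3 (compose_se3): R=[-0.1934 0.9207 -0.3389; 0.3707 0.3885 0.8436; 0.9084 0.0375 -0.4165], t=(-2.7889, 8.9800, 5.9844)

rotation (euler_zyx) = (2.0517, -1.1394, 3.0517), translation = (-2.7889, 8.9800, 5.9844)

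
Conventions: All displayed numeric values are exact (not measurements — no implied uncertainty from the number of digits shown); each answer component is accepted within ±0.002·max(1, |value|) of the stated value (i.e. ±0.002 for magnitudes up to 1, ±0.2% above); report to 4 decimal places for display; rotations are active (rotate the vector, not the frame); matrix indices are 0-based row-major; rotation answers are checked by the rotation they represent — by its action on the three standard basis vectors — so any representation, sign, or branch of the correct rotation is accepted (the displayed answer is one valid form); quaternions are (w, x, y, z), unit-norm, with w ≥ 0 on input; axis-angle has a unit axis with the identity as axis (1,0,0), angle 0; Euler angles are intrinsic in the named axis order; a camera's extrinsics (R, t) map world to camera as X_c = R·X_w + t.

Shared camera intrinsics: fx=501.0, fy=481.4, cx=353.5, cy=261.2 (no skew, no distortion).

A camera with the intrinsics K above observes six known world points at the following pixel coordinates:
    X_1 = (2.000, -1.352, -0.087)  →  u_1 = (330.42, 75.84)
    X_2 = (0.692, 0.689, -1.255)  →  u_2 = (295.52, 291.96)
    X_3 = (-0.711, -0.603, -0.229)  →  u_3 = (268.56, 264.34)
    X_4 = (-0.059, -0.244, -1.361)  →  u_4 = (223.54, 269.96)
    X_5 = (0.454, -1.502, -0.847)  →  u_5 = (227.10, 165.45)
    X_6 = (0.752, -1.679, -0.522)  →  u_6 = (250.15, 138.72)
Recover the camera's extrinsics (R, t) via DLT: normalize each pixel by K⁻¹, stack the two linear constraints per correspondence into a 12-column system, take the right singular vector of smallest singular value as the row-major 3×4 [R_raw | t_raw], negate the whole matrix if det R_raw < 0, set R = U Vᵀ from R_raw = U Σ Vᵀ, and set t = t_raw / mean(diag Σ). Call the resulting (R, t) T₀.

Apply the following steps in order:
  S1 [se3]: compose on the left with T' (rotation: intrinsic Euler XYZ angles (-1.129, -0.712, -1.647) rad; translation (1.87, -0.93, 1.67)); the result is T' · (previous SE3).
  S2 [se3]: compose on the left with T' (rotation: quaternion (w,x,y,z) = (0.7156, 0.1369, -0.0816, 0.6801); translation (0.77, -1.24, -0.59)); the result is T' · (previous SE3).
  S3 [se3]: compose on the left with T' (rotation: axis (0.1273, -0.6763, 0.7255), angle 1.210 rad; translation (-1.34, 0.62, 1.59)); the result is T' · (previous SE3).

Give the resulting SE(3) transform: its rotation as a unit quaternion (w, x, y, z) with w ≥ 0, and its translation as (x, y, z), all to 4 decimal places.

source (pnp_recover): camera pose = R=[0.4615 0.5403 0.7037; -0.6266 0.7600 -0.1726; -0.6280 -0.3612 0.6893], t=(-0.4000, 0.0200, 6.6596)
after S1 (compose_se3): R=[-0.0892 0.7786 -0.6212; -0.9959 -0.0790 0.0441; -0.0148 0.6226 0.7824], t=(-2.4429, 3.8272, 3.4805)
after S2 (compose_se3): R=[0.9851 0.1699 -0.0278; -0.1176 0.5464 -0.8292; -0.1257 0.8201 0.5582], t=(-2.9496, -4.4880, 2.2986)
after S3 (compose_se3): R=[0.5165 -0.8095 0.2791; 0.5923 0.1024 -0.7992; 0.6184 0.5781 0.5324], t=(-0.4330, -5.1340, 2.0318)

rotation (quat) = (0.7334, 0.4695, -0.1157, 0.4779), translation = (-0.4330, -5.1340, 2.0318)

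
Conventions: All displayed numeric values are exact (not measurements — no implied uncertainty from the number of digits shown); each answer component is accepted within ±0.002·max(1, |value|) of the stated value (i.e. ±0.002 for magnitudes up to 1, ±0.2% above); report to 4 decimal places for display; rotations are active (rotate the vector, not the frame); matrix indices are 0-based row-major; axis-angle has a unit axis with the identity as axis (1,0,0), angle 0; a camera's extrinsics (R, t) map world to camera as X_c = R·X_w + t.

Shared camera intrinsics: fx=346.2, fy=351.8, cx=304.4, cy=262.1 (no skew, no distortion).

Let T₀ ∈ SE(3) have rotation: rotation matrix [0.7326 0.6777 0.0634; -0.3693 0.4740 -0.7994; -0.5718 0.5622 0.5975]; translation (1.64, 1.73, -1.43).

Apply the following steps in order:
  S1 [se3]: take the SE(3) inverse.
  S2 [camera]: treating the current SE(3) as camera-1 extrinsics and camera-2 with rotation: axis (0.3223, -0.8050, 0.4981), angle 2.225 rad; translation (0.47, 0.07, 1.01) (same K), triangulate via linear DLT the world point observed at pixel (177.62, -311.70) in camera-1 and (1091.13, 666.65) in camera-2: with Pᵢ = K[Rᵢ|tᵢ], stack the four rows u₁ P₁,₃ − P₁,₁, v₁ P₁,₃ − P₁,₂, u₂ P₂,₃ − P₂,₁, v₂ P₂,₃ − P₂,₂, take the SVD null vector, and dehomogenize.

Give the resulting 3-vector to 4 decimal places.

after S1 (invert_se3): R=[0.7326 -0.3693 -0.5718; 0.6777 0.4740 0.5622; 0.0634 -0.7994 0.5975], t=(-1.3803, -1.1275, 2.1333)
after S2 (triangulate): (-0.8273, -0.9764, -1.6373)

result = (-0.8273, -0.9764, -1.6373)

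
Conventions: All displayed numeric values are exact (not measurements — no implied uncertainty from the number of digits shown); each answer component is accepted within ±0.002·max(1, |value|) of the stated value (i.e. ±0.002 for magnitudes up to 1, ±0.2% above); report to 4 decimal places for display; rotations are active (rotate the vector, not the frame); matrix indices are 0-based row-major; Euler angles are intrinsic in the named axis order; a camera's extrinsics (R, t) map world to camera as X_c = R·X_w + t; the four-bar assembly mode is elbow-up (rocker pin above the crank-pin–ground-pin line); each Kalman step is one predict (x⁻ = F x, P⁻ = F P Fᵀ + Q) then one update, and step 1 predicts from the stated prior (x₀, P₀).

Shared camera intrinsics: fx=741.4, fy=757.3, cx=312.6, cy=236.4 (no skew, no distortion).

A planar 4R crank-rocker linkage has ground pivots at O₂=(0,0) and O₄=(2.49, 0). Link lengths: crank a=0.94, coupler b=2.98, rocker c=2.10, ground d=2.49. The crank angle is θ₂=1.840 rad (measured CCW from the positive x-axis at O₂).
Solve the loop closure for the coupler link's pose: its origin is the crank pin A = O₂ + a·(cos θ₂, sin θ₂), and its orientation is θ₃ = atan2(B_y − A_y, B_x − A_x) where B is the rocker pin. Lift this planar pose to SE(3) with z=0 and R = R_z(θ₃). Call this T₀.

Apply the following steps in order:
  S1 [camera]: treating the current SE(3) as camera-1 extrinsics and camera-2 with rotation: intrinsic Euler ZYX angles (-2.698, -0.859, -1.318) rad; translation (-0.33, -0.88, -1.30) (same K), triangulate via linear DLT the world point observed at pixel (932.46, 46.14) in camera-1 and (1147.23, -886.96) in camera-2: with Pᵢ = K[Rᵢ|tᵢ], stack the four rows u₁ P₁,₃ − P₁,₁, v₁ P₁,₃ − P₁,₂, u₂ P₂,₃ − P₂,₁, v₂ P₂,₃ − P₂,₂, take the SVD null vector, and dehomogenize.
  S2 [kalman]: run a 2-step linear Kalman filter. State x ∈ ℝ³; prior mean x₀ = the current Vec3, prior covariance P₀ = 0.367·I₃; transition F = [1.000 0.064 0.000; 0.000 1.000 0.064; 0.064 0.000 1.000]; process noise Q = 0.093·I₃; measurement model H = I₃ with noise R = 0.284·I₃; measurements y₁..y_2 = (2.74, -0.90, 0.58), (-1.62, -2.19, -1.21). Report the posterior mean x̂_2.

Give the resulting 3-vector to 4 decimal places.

source (fourbar_fk): coupler pose = R=[0.9162 -0.4006 0.0000; 0.4006 0.9162 0.0000; 0.0000 0.0000 1.0000], t=(-0.2500, 0.9061, 0.0000)
after S1 (triangulate): (1.0822, -1.9633, 1.8277)
after S2 (kf_track): (0.1799, -1.7543, -0.0100)

result = (0.1799, -1.7543, -0.0100)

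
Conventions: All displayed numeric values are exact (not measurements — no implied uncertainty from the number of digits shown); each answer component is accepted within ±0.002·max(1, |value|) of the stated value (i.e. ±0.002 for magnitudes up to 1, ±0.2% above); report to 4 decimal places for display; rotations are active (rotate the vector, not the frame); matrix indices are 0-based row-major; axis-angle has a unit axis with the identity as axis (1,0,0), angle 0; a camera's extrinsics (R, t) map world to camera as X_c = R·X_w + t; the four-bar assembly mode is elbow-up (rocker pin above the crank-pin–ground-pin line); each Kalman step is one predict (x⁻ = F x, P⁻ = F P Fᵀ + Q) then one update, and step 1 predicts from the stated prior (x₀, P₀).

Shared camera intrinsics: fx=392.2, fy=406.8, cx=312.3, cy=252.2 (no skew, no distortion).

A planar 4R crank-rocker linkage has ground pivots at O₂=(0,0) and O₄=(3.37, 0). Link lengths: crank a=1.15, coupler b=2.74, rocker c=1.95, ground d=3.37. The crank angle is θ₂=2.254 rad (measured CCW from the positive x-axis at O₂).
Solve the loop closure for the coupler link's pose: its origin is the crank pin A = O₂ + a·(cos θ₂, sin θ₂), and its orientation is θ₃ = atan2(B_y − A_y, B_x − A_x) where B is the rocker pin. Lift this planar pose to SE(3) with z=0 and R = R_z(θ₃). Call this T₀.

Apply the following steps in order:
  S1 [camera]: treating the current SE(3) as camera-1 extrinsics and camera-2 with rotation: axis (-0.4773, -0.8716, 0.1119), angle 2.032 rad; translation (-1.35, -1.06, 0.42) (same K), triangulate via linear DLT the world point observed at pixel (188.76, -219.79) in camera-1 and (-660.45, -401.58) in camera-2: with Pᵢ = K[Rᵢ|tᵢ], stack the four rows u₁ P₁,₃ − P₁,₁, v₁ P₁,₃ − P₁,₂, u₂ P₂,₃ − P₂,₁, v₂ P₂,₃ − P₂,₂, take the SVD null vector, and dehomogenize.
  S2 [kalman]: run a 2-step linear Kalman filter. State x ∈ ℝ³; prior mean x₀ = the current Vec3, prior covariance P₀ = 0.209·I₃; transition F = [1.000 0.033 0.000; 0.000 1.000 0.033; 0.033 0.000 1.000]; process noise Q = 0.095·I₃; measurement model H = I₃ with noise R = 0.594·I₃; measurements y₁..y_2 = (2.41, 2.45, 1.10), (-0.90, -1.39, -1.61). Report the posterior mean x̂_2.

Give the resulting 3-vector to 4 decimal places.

source (fourbar_fk): coupler pose = R=[0.9852 -0.1712 0.0000; 0.1712 0.9852 0.0000; 0.0000 0.0000 1.0000], t=(-0.7260, 0.8919, 0.0000)
after S1 (triangulate): (0.1221, -1.9455, 0.8653)
after S2 (kf_track): (0.2504, -0.7563, 0.1182)

result = (0.2504, -0.7563, 0.1182)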